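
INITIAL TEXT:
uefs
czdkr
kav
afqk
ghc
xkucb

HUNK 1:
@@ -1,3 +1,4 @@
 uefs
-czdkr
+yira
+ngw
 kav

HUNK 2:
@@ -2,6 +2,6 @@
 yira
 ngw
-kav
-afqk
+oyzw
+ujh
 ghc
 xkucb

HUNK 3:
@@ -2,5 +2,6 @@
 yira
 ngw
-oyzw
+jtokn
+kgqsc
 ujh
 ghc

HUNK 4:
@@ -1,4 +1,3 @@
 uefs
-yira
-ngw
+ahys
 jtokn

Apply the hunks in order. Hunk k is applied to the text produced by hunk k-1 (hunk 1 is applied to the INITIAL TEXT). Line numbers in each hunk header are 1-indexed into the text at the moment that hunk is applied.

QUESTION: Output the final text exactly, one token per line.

Answer: uefs
ahys
jtokn
kgqsc
ujh
ghc
xkucb

Derivation:
Hunk 1: at line 1 remove [czdkr] add [yira,ngw] -> 7 lines: uefs yira ngw kav afqk ghc xkucb
Hunk 2: at line 2 remove [kav,afqk] add [oyzw,ujh] -> 7 lines: uefs yira ngw oyzw ujh ghc xkucb
Hunk 3: at line 2 remove [oyzw] add [jtokn,kgqsc] -> 8 lines: uefs yira ngw jtokn kgqsc ujh ghc xkucb
Hunk 4: at line 1 remove [yira,ngw] add [ahys] -> 7 lines: uefs ahys jtokn kgqsc ujh ghc xkucb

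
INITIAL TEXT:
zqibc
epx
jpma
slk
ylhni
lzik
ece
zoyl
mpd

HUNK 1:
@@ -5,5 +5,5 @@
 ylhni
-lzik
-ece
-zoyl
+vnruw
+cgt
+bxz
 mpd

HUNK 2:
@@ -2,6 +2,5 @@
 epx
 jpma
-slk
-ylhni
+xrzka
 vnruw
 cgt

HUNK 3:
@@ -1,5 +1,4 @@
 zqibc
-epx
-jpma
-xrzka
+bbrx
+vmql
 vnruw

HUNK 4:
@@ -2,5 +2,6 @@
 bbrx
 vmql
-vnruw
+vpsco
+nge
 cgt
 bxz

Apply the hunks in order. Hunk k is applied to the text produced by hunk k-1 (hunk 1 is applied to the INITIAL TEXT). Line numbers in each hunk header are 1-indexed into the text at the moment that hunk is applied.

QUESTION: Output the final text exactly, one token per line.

Answer: zqibc
bbrx
vmql
vpsco
nge
cgt
bxz
mpd

Derivation:
Hunk 1: at line 5 remove [lzik,ece,zoyl] add [vnruw,cgt,bxz] -> 9 lines: zqibc epx jpma slk ylhni vnruw cgt bxz mpd
Hunk 2: at line 2 remove [slk,ylhni] add [xrzka] -> 8 lines: zqibc epx jpma xrzka vnruw cgt bxz mpd
Hunk 3: at line 1 remove [epx,jpma,xrzka] add [bbrx,vmql] -> 7 lines: zqibc bbrx vmql vnruw cgt bxz mpd
Hunk 4: at line 2 remove [vnruw] add [vpsco,nge] -> 8 lines: zqibc bbrx vmql vpsco nge cgt bxz mpd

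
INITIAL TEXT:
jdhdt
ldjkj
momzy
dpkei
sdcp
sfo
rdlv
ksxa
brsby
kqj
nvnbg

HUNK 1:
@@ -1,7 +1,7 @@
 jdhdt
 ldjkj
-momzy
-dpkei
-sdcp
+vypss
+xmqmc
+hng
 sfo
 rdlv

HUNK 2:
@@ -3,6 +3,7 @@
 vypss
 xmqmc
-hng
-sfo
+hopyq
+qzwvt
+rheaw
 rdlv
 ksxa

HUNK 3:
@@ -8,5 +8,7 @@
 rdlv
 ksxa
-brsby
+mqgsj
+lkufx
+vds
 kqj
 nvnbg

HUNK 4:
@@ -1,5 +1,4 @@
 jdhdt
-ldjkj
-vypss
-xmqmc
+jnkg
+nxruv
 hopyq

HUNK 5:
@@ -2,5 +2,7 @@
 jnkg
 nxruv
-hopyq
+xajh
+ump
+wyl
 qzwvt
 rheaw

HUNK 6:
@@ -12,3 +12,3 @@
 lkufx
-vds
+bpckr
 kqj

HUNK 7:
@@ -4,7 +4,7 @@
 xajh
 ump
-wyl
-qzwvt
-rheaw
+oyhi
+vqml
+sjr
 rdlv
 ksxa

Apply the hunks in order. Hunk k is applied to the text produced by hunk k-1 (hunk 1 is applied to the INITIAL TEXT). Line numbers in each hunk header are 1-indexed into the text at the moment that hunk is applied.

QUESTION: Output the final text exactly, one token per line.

Hunk 1: at line 1 remove [momzy,dpkei,sdcp] add [vypss,xmqmc,hng] -> 11 lines: jdhdt ldjkj vypss xmqmc hng sfo rdlv ksxa brsby kqj nvnbg
Hunk 2: at line 3 remove [hng,sfo] add [hopyq,qzwvt,rheaw] -> 12 lines: jdhdt ldjkj vypss xmqmc hopyq qzwvt rheaw rdlv ksxa brsby kqj nvnbg
Hunk 3: at line 8 remove [brsby] add [mqgsj,lkufx,vds] -> 14 lines: jdhdt ldjkj vypss xmqmc hopyq qzwvt rheaw rdlv ksxa mqgsj lkufx vds kqj nvnbg
Hunk 4: at line 1 remove [ldjkj,vypss,xmqmc] add [jnkg,nxruv] -> 13 lines: jdhdt jnkg nxruv hopyq qzwvt rheaw rdlv ksxa mqgsj lkufx vds kqj nvnbg
Hunk 5: at line 2 remove [hopyq] add [xajh,ump,wyl] -> 15 lines: jdhdt jnkg nxruv xajh ump wyl qzwvt rheaw rdlv ksxa mqgsj lkufx vds kqj nvnbg
Hunk 6: at line 12 remove [vds] add [bpckr] -> 15 lines: jdhdt jnkg nxruv xajh ump wyl qzwvt rheaw rdlv ksxa mqgsj lkufx bpckr kqj nvnbg
Hunk 7: at line 4 remove [wyl,qzwvt,rheaw] add [oyhi,vqml,sjr] -> 15 lines: jdhdt jnkg nxruv xajh ump oyhi vqml sjr rdlv ksxa mqgsj lkufx bpckr kqj nvnbg

Answer: jdhdt
jnkg
nxruv
xajh
ump
oyhi
vqml
sjr
rdlv
ksxa
mqgsj
lkufx
bpckr
kqj
nvnbg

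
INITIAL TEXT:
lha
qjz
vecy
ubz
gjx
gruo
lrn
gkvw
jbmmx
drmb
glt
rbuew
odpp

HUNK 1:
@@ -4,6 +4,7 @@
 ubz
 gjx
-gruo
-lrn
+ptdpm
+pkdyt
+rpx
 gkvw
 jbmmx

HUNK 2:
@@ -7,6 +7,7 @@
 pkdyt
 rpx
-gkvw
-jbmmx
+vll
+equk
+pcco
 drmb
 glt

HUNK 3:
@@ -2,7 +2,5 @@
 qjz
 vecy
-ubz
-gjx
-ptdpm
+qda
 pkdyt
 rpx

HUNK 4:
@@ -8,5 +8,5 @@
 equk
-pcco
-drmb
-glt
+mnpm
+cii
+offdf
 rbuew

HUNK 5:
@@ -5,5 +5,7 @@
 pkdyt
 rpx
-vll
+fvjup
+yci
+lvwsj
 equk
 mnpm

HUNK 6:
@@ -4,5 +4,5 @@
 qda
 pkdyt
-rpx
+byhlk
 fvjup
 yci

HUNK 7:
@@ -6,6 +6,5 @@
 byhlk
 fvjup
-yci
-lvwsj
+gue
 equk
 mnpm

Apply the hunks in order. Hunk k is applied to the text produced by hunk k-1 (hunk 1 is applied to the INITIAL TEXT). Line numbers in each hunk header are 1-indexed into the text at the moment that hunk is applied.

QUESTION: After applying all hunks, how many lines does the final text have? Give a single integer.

Hunk 1: at line 4 remove [gruo,lrn] add [ptdpm,pkdyt,rpx] -> 14 lines: lha qjz vecy ubz gjx ptdpm pkdyt rpx gkvw jbmmx drmb glt rbuew odpp
Hunk 2: at line 7 remove [gkvw,jbmmx] add [vll,equk,pcco] -> 15 lines: lha qjz vecy ubz gjx ptdpm pkdyt rpx vll equk pcco drmb glt rbuew odpp
Hunk 3: at line 2 remove [ubz,gjx,ptdpm] add [qda] -> 13 lines: lha qjz vecy qda pkdyt rpx vll equk pcco drmb glt rbuew odpp
Hunk 4: at line 8 remove [pcco,drmb,glt] add [mnpm,cii,offdf] -> 13 lines: lha qjz vecy qda pkdyt rpx vll equk mnpm cii offdf rbuew odpp
Hunk 5: at line 5 remove [vll] add [fvjup,yci,lvwsj] -> 15 lines: lha qjz vecy qda pkdyt rpx fvjup yci lvwsj equk mnpm cii offdf rbuew odpp
Hunk 6: at line 4 remove [rpx] add [byhlk] -> 15 lines: lha qjz vecy qda pkdyt byhlk fvjup yci lvwsj equk mnpm cii offdf rbuew odpp
Hunk 7: at line 6 remove [yci,lvwsj] add [gue] -> 14 lines: lha qjz vecy qda pkdyt byhlk fvjup gue equk mnpm cii offdf rbuew odpp
Final line count: 14

Answer: 14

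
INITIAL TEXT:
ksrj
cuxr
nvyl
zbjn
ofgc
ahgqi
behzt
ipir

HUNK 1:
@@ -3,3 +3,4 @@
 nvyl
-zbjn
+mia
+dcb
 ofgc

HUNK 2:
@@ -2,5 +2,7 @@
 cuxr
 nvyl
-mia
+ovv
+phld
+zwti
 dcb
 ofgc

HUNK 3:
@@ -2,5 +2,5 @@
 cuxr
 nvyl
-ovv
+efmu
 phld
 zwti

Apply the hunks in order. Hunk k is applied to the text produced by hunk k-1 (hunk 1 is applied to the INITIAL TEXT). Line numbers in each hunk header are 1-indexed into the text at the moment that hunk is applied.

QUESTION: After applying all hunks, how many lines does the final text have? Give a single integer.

Hunk 1: at line 3 remove [zbjn] add [mia,dcb] -> 9 lines: ksrj cuxr nvyl mia dcb ofgc ahgqi behzt ipir
Hunk 2: at line 2 remove [mia] add [ovv,phld,zwti] -> 11 lines: ksrj cuxr nvyl ovv phld zwti dcb ofgc ahgqi behzt ipir
Hunk 3: at line 2 remove [ovv] add [efmu] -> 11 lines: ksrj cuxr nvyl efmu phld zwti dcb ofgc ahgqi behzt ipir
Final line count: 11

Answer: 11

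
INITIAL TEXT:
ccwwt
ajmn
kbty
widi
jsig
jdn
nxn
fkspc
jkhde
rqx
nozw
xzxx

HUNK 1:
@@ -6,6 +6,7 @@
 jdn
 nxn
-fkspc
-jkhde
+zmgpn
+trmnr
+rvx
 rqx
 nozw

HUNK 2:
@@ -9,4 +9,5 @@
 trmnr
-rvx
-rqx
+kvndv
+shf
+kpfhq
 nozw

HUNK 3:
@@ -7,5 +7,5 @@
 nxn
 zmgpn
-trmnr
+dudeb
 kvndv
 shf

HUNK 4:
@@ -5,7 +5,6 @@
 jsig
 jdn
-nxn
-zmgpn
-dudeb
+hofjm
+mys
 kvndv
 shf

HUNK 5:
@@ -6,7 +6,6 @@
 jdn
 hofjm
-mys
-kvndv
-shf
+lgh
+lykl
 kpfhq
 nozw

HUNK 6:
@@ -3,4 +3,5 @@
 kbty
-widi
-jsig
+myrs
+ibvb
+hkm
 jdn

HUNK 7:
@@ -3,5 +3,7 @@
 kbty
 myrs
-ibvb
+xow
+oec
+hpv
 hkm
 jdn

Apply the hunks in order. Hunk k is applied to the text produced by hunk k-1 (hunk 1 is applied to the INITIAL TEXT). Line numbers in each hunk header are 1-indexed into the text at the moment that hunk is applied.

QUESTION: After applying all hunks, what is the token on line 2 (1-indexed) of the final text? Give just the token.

Answer: ajmn

Derivation:
Hunk 1: at line 6 remove [fkspc,jkhde] add [zmgpn,trmnr,rvx] -> 13 lines: ccwwt ajmn kbty widi jsig jdn nxn zmgpn trmnr rvx rqx nozw xzxx
Hunk 2: at line 9 remove [rvx,rqx] add [kvndv,shf,kpfhq] -> 14 lines: ccwwt ajmn kbty widi jsig jdn nxn zmgpn trmnr kvndv shf kpfhq nozw xzxx
Hunk 3: at line 7 remove [trmnr] add [dudeb] -> 14 lines: ccwwt ajmn kbty widi jsig jdn nxn zmgpn dudeb kvndv shf kpfhq nozw xzxx
Hunk 4: at line 5 remove [nxn,zmgpn,dudeb] add [hofjm,mys] -> 13 lines: ccwwt ajmn kbty widi jsig jdn hofjm mys kvndv shf kpfhq nozw xzxx
Hunk 5: at line 6 remove [mys,kvndv,shf] add [lgh,lykl] -> 12 lines: ccwwt ajmn kbty widi jsig jdn hofjm lgh lykl kpfhq nozw xzxx
Hunk 6: at line 3 remove [widi,jsig] add [myrs,ibvb,hkm] -> 13 lines: ccwwt ajmn kbty myrs ibvb hkm jdn hofjm lgh lykl kpfhq nozw xzxx
Hunk 7: at line 3 remove [ibvb] add [xow,oec,hpv] -> 15 lines: ccwwt ajmn kbty myrs xow oec hpv hkm jdn hofjm lgh lykl kpfhq nozw xzxx
Final line 2: ajmn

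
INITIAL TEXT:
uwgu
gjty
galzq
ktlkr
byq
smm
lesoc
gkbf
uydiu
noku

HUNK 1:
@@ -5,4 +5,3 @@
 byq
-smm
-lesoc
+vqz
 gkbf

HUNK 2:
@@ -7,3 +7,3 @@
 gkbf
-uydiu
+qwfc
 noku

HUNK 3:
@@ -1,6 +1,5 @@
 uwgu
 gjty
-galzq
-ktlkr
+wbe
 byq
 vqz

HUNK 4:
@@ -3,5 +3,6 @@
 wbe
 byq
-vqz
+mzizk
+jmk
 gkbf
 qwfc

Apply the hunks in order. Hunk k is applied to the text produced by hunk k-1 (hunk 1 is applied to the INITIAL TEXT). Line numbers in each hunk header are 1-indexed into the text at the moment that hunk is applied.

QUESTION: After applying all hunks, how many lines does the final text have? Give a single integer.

Hunk 1: at line 5 remove [smm,lesoc] add [vqz] -> 9 lines: uwgu gjty galzq ktlkr byq vqz gkbf uydiu noku
Hunk 2: at line 7 remove [uydiu] add [qwfc] -> 9 lines: uwgu gjty galzq ktlkr byq vqz gkbf qwfc noku
Hunk 3: at line 1 remove [galzq,ktlkr] add [wbe] -> 8 lines: uwgu gjty wbe byq vqz gkbf qwfc noku
Hunk 4: at line 3 remove [vqz] add [mzizk,jmk] -> 9 lines: uwgu gjty wbe byq mzizk jmk gkbf qwfc noku
Final line count: 9

Answer: 9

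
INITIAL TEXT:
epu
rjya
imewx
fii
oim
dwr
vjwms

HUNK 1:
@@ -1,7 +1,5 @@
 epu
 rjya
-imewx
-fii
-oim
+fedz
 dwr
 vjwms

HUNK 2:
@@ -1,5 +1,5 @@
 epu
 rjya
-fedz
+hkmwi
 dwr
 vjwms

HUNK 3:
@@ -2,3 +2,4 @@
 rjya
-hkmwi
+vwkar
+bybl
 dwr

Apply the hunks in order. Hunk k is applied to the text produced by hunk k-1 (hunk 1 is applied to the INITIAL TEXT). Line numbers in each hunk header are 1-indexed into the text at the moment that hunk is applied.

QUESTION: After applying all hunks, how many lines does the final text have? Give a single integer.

Answer: 6

Derivation:
Hunk 1: at line 1 remove [imewx,fii,oim] add [fedz] -> 5 lines: epu rjya fedz dwr vjwms
Hunk 2: at line 1 remove [fedz] add [hkmwi] -> 5 lines: epu rjya hkmwi dwr vjwms
Hunk 3: at line 2 remove [hkmwi] add [vwkar,bybl] -> 6 lines: epu rjya vwkar bybl dwr vjwms
Final line count: 6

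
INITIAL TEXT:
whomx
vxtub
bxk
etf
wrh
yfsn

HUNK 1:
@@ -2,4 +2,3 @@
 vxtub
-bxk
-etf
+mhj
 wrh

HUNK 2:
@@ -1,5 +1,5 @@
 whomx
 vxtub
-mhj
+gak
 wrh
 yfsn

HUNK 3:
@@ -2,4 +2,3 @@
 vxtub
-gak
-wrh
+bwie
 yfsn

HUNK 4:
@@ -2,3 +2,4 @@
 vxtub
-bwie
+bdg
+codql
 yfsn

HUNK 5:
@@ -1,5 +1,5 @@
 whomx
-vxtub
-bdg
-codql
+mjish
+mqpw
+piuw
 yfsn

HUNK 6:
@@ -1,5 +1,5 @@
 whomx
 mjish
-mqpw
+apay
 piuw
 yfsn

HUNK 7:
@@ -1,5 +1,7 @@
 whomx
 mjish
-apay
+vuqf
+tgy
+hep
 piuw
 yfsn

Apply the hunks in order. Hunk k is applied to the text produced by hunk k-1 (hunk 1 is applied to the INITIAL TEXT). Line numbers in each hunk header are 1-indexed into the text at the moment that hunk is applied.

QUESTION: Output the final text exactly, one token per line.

Answer: whomx
mjish
vuqf
tgy
hep
piuw
yfsn

Derivation:
Hunk 1: at line 2 remove [bxk,etf] add [mhj] -> 5 lines: whomx vxtub mhj wrh yfsn
Hunk 2: at line 1 remove [mhj] add [gak] -> 5 lines: whomx vxtub gak wrh yfsn
Hunk 3: at line 2 remove [gak,wrh] add [bwie] -> 4 lines: whomx vxtub bwie yfsn
Hunk 4: at line 2 remove [bwie] add [bdg,codql] -> 5 lines: whomx vxtub bdg codql yfsn
Hunk 5: at line 1 remove [vxtub,bdg,codql] add [mjish,mqpw,piuw] -> 5 lines: whomx mjish mqpw piuw yfsn
Hunk 6: at line 1 remove [mqpw] add [apay] -> 5 lines: whomx mjish apay piuw yfsn
Hunk 7: at line 1 remove [apay] add [vuqf,tgy,hep] -> 7 lines: whomx mjish vuqf tgy hep piuw yfsn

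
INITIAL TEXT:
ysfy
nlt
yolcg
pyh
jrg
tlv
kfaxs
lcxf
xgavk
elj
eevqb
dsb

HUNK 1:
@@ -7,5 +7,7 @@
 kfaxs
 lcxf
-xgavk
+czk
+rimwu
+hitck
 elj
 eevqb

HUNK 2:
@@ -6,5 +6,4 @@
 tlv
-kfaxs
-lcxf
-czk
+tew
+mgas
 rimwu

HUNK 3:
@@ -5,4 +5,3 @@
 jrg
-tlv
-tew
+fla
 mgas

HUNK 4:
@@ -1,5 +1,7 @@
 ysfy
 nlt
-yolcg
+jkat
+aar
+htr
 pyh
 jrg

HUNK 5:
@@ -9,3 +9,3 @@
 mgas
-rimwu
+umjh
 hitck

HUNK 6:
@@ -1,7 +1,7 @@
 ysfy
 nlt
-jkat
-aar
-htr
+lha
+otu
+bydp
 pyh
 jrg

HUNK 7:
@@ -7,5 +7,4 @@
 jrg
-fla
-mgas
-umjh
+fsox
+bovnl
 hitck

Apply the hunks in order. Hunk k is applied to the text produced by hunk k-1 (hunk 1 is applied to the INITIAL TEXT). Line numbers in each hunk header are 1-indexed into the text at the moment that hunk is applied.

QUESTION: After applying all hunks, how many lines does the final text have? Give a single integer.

Answer: 13

Derivation:
Hunk 1: at line 7 remove [xgavk] add [czk,rimwu,hitck] -> 14 lines: ysfy nlt yolcg pyh jrg tlv kfaxs lcxf czk rimwu hitck elj eevqb dsb
Hunk 2: at line 6 remove [kfaxs,lcxf,czk] add [tew,mgas] -> 13 lines: ysfy nlt yolcg pyh jrg tlv tew mgas rimwu hitck elj eevqb dsb
Hunk 3: at line 5 remove [tlv,tew] add [fla] -> 12 lines: ysfy nlt yolcg pyh jrg fla mgas rimwu hitck elj eevqb dsb
Hunk 4: at line 1 remove [yolcg] add [jkat,aar,htr] -> 14 lines: ysfy nlt jkat aar htr pyh jrg fla mgas rimwu hitck elj eevqb dsb
Hunk 5: at line 9 remove [rimwu] add [umjh] -> 14 lines: ysfy nlt jkat aar htr pyh jrg fla mgas umjh hitck elj eevqb dsb
Hunk 6: at line 1 remove [jkat,aar,htr] add [lha,otu,bydp] -> 14 lines: ysfy nlt lha otu bydp pyh jrg fla mgas umjh hitck elj eevqb dsb
Hunk 7: at line 7 remove [fla,mgas,umjh] add [fsox,bovnl] -> 13 lines: ysfy nlt lha otu bydp pyh jrg fsox bovnl hitck elj eevqb dsb
Final line count: 13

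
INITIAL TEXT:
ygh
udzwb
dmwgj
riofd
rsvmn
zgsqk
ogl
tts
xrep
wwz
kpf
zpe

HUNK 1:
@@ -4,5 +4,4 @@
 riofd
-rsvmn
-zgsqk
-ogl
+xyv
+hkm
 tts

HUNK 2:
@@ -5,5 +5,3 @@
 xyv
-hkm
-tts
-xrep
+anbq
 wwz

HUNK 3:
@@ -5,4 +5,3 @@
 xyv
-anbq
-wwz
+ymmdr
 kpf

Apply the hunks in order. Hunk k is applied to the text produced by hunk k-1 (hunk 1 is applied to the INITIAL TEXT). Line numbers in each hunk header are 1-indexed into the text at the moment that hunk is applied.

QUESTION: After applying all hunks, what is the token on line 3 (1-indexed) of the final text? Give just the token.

Hunk 1: at line 4 remove [rsvmn,zgsqk,ogl] add [xyv,hkm] -> 11 lines: ygh udzwb dmwgj riofd xyv hkm tts xrep wwz kpf zpe
Hunk 2: at line 5 remove [hkm,tts,xrep] add [anbq] -> 9 lines: ygh udzwb dmwgj riofd xyv anbq wwz kpf zpe
Hunk 3: at line 5 remove [anbq,wwz] add [ymmdr] -> 8 lines: ygh udzwb dmwgj riofd xyv ymmdr kpf zpe
Final line 3: dmwgj

Answer: dmwgj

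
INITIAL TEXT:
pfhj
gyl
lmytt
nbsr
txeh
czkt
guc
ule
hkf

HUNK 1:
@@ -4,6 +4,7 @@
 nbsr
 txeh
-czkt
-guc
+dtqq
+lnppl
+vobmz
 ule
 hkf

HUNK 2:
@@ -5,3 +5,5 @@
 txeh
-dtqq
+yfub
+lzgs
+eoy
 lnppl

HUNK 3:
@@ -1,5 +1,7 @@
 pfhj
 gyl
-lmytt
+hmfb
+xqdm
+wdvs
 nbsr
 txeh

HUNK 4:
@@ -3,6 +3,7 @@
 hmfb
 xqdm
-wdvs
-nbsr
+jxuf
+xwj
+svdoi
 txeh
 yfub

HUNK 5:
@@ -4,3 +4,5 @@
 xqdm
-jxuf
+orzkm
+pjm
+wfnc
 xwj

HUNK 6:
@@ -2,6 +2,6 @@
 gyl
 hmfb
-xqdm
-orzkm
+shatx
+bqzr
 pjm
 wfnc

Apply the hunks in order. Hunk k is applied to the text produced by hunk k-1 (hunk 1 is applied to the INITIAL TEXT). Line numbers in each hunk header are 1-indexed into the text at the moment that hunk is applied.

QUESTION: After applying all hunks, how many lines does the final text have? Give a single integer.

Hunk 1: at line 4 remove [czkt,guc] add [dtqq,lnppl,vobmz] -> 10 lines: pfhj gyl lmytt nbsr txeh dtqq lnppl vobmz ule hkf
Hunk 2: at line 5 remove [dtqq] add [yfub,lzgs,eoy] -> 12 lines: pfhj gyl lmytt nbsr txeh yfub lzgs eoy lnppl vobmz ule hkf
Hunk 3: at line 1 remove [lmytt] add [hmfb,xqdm,wdvs] -> 14 lines: pfhj gyl hmfb xqdm wdvs nbsr txeh yfub lzgs eoy lnppl vobmz ule hkf
Hunk 4: at line 3 remove [wdvs,nbsr] add [jxuf,xwj,svdoi] -> 15 lines: pfhj gyl hmfb xqdm jxuf xwj svdoi txeh yfub lzgs eoy lnppl vobmz ule hkf
Hunk 5: at line 4 remove [jxuf] add [orzkm,pjm,wfnc] -> 17 lines: pfhj gyl hmfb xqdm orzkm pjm wfnc xwj svdoi txeh yfub lzgs eoy lnppl vobmz ule hkf
Hunk 6: at line 2 remove [xqdm,orzkm] add [shatx,bqzr] -> 17 lines: pfhj gyl hmfb shatx bqzr pjm wfnc xwj svdoi txeh yfub lzgs eoy lnppl vobmz ule hkf
Final line count: 17

Answer: 17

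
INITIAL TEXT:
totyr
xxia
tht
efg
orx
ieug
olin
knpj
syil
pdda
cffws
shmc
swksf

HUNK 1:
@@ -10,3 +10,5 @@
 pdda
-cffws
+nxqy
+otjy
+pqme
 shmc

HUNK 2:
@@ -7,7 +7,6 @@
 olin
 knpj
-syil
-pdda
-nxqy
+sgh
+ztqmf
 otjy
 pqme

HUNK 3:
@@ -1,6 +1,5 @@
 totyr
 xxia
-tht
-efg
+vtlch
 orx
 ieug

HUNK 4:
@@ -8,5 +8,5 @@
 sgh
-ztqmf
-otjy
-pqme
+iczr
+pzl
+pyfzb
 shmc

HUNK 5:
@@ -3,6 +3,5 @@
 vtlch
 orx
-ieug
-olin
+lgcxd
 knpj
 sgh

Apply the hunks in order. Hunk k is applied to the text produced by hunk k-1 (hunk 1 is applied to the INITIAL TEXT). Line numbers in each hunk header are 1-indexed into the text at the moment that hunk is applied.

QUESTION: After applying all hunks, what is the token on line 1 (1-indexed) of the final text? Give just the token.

Answer: totyr

Derivation:
Hunk 1: at line 10 remove [cffws] add [nxqy,otjy,pqme] -> 15 lines: totyr xxia tht efg orx ieug olin knpj syil pdda nxqy otjy pqme shmc swksf
Hunk 2: at line 7 remove [syil,pdda,nxqy] add [sgh,ztqmf] -> 14 lines: totyr xxia tht efg orx ieug olin knpj sgh ztqmf otjy pqme shmc swksf
Hunk 3: at line 1 remove [tht,efg] add [vtlch] -> 13 lines: totyr xxia vtlch orx ieug olin knpj sgh ztqmf otjy pqme shmc swksf
Hunk 4: at line 8 remove [ztqmf,otjy,pqme] add [iczr,pzl,pyfzb] -> 13 lines: totyr xxia vtlch orx ieug olin knpj sgh iczr pzl pyfzb shmc swksf
Hunk 5: at line 3 remove [ieug,olin] add [lgcxd] -> 12 lines: totyr xxia vtlch orx lgcxd knpj sgh iczr pzl pyfzb shmc swksf
Final line 1: totyr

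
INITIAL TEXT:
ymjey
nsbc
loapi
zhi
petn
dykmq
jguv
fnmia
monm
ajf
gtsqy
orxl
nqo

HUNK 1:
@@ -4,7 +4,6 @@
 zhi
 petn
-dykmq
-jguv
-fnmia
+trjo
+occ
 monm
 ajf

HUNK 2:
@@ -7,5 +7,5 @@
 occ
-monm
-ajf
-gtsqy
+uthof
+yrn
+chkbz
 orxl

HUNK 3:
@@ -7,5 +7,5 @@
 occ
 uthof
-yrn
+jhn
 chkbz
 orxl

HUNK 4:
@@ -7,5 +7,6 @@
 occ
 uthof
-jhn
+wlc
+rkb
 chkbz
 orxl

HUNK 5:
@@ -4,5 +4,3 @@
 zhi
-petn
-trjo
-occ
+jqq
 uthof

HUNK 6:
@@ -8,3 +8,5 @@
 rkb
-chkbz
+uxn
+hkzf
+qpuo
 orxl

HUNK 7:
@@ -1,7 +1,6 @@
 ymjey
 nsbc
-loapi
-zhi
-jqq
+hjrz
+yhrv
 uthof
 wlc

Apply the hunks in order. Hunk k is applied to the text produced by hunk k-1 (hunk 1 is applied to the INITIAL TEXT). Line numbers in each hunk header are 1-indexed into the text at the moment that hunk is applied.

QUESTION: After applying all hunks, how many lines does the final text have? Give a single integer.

Hunk 1: at line 4 remove [dykmq,jguv,fnmia] add [trjo,occ] -> 12 lines: ymjey nsbc loapi zhi petn trjo occ monm ajf gtsqy orxl nqo
Hunk 2: at line 7 remove [monm,ajf,gtsqy] add [uthof,yrn,chkbz] -> 12 lines: ymjey nsbc loapi zhi petn trjo occ uthof yrn chkbz orxl nqo
Hunk 3: at line 7 remove [yrn] add [jhn] -> 12 lines: ymjey nsbc loapi zhi petn trjo occ uthof jhn chkbz orxl nqo
Hunk 4: at line 7 remove [jhn] add [wlc,rkb] -> 13 lines: ymjey nsbc loapi zhi petn trjo occ uthof wlc rkb chkbz orxl nqo
Hunk 5: at line 4 remove [petn,trjo,occ] add [jqq] -> 11 lines: ymjey nsbc loapi zhi jqq uthof wlc rkb chkbz orxl nqo
Hunk 6: at line 8 remove [chkbz] add [uxn,hkzf,qpuo] -> 13 lines: ymjey nsbc loapi zhi jqq uthof wlc rkb uxn hkzf qpuo orxl nqo
Hunk 7: at line 1 remove [loapi,zhi,jqq] add [hjrz,yhrv] -> 12 lines: ymjey nsbc hjrz yhrv uthof wlc rkb uxn hkzf qpuo orxl nqo
Final line count: 12

Answer: 12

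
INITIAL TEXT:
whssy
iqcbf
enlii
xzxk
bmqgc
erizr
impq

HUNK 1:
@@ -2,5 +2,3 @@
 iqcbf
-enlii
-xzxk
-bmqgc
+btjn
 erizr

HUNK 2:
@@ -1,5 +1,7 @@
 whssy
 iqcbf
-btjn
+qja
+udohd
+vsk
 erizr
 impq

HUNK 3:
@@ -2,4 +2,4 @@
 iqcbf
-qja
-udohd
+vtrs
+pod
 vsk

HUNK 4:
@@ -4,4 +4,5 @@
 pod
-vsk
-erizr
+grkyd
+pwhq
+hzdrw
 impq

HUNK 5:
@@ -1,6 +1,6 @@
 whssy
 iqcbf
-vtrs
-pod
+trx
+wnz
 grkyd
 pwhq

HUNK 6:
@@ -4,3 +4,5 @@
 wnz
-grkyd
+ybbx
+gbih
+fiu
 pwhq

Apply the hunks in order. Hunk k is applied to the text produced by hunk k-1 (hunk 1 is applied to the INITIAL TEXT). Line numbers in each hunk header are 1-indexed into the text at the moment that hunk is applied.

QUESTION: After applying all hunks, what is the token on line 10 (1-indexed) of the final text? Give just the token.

Hunk 1: at line 2 remove [enlii,xzxk,bmqgc] add [btjn] -> 5 lines: whssy iqcbf btjn erizr impq
Hunk 2: at line 1 remove [btjn] add [qja,udohd,vsk] -> 7 lines: whssy iqcbf qja udohd vsk erizr impq
Hunk 3: at line 2 remove [qja,udohd] add [vtrs,pod] -> 7 lines: whssy iqcbf vtrs pod vsk erizr impq
Hunk 4: at line 4 remove [vsk,erizr] add [grkyd,pwhq,hzdrw] -> 8 lines: whssy iqcbf vtrs pod grkyd pwhq hzdrw impq
Hunk 5: at line 1 remove [vtrs,pod] add [trx,wnz] -> 8 lines: whssy iqcbf trx wnz grkyd pwhq hzdrw impq
Hunk 6: at line 4 remove [grkyd] add [ybbx,gbih,fiu] -> 10 lines: whssy iqcbf trx wnz ybbx gbih fiu pwhq hzdrw impq
Final line 10: impq

Answer: impq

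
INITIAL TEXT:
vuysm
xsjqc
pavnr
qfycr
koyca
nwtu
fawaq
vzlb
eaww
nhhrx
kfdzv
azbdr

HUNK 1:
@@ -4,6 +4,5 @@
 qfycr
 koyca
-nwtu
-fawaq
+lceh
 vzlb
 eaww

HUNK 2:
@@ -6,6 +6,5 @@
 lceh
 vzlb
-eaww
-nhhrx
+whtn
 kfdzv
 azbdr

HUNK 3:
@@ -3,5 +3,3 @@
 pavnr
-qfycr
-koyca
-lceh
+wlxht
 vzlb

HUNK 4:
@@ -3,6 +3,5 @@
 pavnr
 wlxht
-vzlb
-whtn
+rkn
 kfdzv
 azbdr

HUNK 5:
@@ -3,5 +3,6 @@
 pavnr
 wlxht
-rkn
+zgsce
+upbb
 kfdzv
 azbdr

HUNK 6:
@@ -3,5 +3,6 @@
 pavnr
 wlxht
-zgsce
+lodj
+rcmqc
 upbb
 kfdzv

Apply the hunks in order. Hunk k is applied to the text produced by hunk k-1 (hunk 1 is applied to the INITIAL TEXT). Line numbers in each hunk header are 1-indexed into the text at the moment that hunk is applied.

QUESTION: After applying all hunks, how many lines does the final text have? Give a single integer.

Answer: 9

Derivation:
Hunk 1: at line 4 remove [nwtu,fawaq] add [lceh] -> 11 lines: vuysm xsjqc pavnr qfycr koyca lceh vzlb eaww nhhrx kfdzv azbdr
Hunk 2: at line 6 remove [eaww,nhhrx] add [whtn] -> 10 lines: vuysm xsjqc pavnr qfycr koyca lceh vzlb whtn kfdzv azbdr
Hunk 3: at line 3 remove [qfycr,koyca,lceh] add [wlxht] -> 8 lines: vuysm xsjqc pavnr wlxht vzlb whtn kfdzv azbdr
Hunk 4: at line 3 remove [vzlb,whtn] add [rkn] -> 7 lines: vuysm xsjqc pavnr wlxht rkn kfdzv azbdr
Hunk 5: at line 3 remove [rkn] add [zgsce,upbb] -> 8 lines: vuysm xsjqc pavnr wlxht zgsce upbb kfdzv azbdr
Hunk 6: at line 3 remove [zgsce] add [lodj,rcmqc] -> 9 lines: vuysm xsjqc pavnr wlxht lodj rcmqc upbb kfdzv azbdr
Final line count: 9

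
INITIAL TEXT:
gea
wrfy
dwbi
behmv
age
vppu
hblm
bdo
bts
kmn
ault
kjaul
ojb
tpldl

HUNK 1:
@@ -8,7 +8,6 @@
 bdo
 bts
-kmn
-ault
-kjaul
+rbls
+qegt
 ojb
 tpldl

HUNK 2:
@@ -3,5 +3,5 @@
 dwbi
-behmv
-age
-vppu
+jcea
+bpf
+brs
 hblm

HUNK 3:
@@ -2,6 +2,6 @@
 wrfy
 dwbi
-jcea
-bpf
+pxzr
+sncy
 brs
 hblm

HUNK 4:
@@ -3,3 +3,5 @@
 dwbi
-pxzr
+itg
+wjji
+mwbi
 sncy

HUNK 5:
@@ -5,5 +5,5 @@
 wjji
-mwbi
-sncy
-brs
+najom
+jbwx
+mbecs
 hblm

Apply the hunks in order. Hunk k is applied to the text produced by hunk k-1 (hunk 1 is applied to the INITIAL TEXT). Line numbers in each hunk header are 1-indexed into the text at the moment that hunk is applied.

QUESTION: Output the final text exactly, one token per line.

Hunk 1: at line 8 remove [kmn,ault,kjaul] add [rbls,qegt] -> 13 lines: gea wrfy dwbi behmv age vppu hblm bdo bts rbls qegt ojb tpldl
Hunk 2: at line 3 remove [behmv,age,vppu] add [jcea,bpf,brs] -> 13 lines: gea wrfy dwbi jcea bpf brs hblm bdo bts rbls qegt ojb tpldl
Hunk 3: at line 2 remove [jcea,bpf] add [pxzr,sncy] -> 13 lines: gea wrfy dwbi pxzr sncy brs hblm bdo bts rbls qegt ojb tpldl
Hunk 4: at line 3 remove [pxzr] add [itg,wjji,mwbi] -> 15 lines: gea wrfy dwbi itg wjji mwbi sncy brs hblm bdo bts rbls qegt ojb tpldl
Hunk 5: at line 5 remove [mwbi,sncy,brs] add [najom,jbwx,mbecs] -> 15 lines: gea wrfy dwbi itg wjji najom jbwx mbecs hblm bdo bts rbls qegt ojb tpldl

Answer: gea
wrfy
dwbi
itg
wjji
najom
jbwx
mbecs
hblm
bdo
bts
rbls
qegt
ojb
tpldl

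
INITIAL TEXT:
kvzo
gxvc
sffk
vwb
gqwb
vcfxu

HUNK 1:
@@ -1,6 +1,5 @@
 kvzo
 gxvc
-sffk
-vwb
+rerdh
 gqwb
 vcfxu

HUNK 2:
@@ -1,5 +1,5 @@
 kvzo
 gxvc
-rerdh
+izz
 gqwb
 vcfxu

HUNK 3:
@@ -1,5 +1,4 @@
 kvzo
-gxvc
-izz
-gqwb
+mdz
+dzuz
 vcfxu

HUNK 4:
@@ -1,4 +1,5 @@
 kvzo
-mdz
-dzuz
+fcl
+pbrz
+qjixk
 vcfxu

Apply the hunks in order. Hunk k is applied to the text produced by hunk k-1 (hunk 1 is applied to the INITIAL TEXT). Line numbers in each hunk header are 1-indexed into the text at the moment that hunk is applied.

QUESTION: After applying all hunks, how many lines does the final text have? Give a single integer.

Hunk 1: at line 1 remove [sffk,vwb] add [rerdh] -> 5 lines: kvzo gxvc rerdh gqwb vcfxu
Hunk 2: at line 1 remove [rerdh] add [izz] -> 5 lines: kvzo gxvc izz gqwb vcfxu
Hunk 3: at line 1 remove [gxvc,izz,gqwb] add [mdz,dzuz] -> 4 lines: kvzo mdz dzuz vcfxu
Hunk 4: at line 1 remove [mdz,dzuz] add [fcl,pbrz,qjixk] -> 5 lines: kvzo fcl pbrz qjixk vcfxu
Final line count: 5

Answer: 5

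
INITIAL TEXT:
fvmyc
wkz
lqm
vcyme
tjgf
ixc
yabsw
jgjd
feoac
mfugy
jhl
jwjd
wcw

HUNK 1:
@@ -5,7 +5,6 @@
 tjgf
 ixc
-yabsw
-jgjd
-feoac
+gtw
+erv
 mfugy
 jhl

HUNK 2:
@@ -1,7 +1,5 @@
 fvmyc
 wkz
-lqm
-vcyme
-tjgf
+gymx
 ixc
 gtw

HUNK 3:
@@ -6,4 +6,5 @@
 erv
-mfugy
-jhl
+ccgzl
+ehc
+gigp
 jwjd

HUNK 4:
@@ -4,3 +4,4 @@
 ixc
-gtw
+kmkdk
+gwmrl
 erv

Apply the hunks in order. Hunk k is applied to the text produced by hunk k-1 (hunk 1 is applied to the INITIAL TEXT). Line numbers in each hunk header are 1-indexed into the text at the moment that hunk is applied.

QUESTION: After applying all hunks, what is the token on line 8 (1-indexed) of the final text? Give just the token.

Hunk 1: at line 5 remove [yabsw,jgjd,feoac] add [gtw,erv] -> 12 lines: fvmyc wkz lqm vcyme tjgf ixc gtw erv mfugy jhl jwjd wcw
Hunk 2: at line 1 remove [lqm,vcyme,tjgf] add [gymx] -> 10 lines: fvmyc wkz gymx ixc gtw erv mfugy jhl jwjd wcw
Hunk 3: at line 6 remove [mfugy,jhl] add [ccgzl,ehc,gigp] -> 11 lines: fvmyc wkz gymx ixc gtw erv ccgzl ehc gigp jwjd wcw
Hunk 4: at line 4 remove [gtw] add [kmkdk,gwmrl] -> 12 lines: fvmyc wkz gymx ixc kmkdk gwmrl erv ccgzl ehc gigp jwjd wcw
Final line 8: ccgzl

Answer: ccgzl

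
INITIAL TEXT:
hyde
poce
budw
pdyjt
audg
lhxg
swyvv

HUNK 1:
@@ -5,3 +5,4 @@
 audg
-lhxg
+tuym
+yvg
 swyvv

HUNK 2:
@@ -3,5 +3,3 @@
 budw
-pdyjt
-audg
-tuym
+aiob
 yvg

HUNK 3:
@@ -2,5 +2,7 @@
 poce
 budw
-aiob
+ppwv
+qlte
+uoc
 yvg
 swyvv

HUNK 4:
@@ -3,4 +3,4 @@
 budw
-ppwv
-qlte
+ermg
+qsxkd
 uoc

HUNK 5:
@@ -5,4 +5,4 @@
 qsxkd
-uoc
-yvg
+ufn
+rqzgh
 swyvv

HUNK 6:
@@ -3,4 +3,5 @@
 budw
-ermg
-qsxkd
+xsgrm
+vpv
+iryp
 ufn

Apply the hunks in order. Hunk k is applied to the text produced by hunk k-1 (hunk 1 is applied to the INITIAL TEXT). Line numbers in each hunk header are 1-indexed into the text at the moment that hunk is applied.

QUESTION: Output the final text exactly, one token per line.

Hunk 1: at line 5 remove [lhxg] add [tuym,yvg] -> 8 lines: hyde poce budw pdyjt audg tuym yvg swyvv
Hunk 2: at line 3 remove [pdyjt,audg,tuym] add [aiob] -> 6 lines: hyde poce budw aiob yvg swyvv
Hunk 3: at line 2 remove [aiob] add [ppwv,qlte,uoc] -> 8 lines: hyde poce budw ppwv qlte uoc yvg swyvv
Hunk 4: at line 3 remove [ppwv,qlte] add [ermg,qsxkd] -> 8 lines: hyde poce budw ermg qsxkd uoc yvg swyvv
Hunk 5: at line 5 remove [uoc,yvg] add [ufn,rqzgh] -> 8 lines: hyde poce budw ermg qsxkd ufn rqzgh swyvv
Hunk 6: at line 3 remove [ermg,qsxkd] add [xsgrm,vpv,iryp] -> 9 lines: hyde poce budw xsgrm vpv iryp ufn rqzgh swyvv

Answer: hyde
poce
budw
xsgrm
vpv
iryp
ufn
rqzgh
swyvv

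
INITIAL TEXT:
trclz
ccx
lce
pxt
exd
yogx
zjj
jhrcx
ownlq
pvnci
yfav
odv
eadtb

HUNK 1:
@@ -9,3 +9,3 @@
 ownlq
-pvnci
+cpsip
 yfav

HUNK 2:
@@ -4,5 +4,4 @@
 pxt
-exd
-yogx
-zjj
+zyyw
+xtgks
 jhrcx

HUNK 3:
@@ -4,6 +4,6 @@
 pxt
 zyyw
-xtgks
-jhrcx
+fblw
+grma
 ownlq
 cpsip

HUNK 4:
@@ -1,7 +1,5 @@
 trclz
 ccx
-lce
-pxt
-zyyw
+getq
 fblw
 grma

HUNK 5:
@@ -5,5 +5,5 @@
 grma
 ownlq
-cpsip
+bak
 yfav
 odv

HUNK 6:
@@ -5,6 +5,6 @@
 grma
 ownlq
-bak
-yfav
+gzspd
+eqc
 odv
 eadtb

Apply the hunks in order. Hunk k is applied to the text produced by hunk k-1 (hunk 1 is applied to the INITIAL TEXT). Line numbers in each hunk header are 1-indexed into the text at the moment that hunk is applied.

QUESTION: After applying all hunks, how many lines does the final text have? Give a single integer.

Answer: 10

Derivation:
Hunk 1: at line 9 remove [pvnci] add [cpsip] -> 13 lines: trclz ccx lce pxt exd yogx zjj jhrcx ownlq cpsip yfav odv eadtb
Hunk 2: at line 4 remove [exd,yogx,zjj] add [zyyw,xtgks] -> 12 lines: trclz ccx lce pxt zyyw xtgks jhrcx ownlq cpsip yfav odv eadtb
Hunk 3: at line 4 remove [xtgks,jhrcx] add [fblw,grma] -> 12 lines: trclz ccx lce pxt zyyw fblw grma ownlq cpsip yfav odv eadtb
Hunk 4: at line 1 remove [lce,pxt,zyyw] add [getq] -> 10 lines: trclz ccx getq fblw grma ownlq cpsip yfav odv eadtb
Hunk 5: at line 5 remove [cpsip] add [bak] -> 10 lines: trclz ccx getq fblw grma ownlq bak yfav odv eadtb
Hunk 6: at line 5 remove [bak,yfav] add [gzspd,eqc] -> 10 lines: trclz ccx getq fblw grma ownlq gzspd eqc odv eadtb
Final line count: 10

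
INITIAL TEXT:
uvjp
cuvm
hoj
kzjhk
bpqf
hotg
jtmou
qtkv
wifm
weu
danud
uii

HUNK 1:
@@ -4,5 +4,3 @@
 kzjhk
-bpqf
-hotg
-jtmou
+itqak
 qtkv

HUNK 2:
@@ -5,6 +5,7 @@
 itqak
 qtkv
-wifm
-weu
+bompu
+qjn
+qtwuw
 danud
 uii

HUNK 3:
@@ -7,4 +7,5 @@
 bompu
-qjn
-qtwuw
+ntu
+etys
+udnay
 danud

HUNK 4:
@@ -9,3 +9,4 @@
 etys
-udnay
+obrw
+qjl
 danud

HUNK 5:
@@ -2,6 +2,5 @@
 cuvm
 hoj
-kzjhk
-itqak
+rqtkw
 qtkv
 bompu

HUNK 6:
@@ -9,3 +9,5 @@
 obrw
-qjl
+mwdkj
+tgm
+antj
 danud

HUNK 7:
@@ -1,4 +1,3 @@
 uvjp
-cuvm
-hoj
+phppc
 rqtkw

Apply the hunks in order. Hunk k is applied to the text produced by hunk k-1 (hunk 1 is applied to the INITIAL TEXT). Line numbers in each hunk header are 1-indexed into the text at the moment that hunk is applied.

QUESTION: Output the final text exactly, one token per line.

Hunk 1: at line 4 remove [bpqf,hotg,jtmou] add [itqak] -> 10 lines: uvjp cuvm hoj kzjhk itqak qtkv wifm weu danud uii
Hunk 2: at line 5 remove [wifm,weu] add [bompu,qjn,qtwuw] -> 11 lines: uvjp cuvm hoj kzjhk itqak qtkv bompu qjn qtwuw danud uii
Hunk 3: at line 7 remove [qjn,qtwuw] add [ntu,etys,udnay] -> 12 lines: uvjp cuvm hoj kzjhk itqak qtkv bompu ntu etys udnay danud uii
Hunk 4: at line 9 remove [udnay] add [obrw,qjl] -> 13 lines: uvjp cuvm hoj kzjhk itqak qtkv bompu ntu etys obrw qjl danud uii
Hunk 5: at line 2 remove [kzjhk,itqak] add [rqtkw] -> 12 lines: uvjp cuvm hoj rqtkw qtkv bompu ntu etys obrw qjl danud uii
Hunk 6: at line 9 remove [qjl] add [mwdkj,tgm,antj] -> 14 lines: uvjp cuvm hoj rqtkw qtkv bompu ntu etys obrw mwdkj tgm antj danud uii
Hunk 7: at line 1 remove [cuvm,hoj] add [phppc] -> 13 lines: uvjp phppc rqtkw qtkv bompu ntu etys obrw mwdkj tgm antj danud uii

Answer: uvjp
phppc
rqtkw
qtkv
bompu
ntu
etys
obrw
mwdkj
tgm
antj
danud
uii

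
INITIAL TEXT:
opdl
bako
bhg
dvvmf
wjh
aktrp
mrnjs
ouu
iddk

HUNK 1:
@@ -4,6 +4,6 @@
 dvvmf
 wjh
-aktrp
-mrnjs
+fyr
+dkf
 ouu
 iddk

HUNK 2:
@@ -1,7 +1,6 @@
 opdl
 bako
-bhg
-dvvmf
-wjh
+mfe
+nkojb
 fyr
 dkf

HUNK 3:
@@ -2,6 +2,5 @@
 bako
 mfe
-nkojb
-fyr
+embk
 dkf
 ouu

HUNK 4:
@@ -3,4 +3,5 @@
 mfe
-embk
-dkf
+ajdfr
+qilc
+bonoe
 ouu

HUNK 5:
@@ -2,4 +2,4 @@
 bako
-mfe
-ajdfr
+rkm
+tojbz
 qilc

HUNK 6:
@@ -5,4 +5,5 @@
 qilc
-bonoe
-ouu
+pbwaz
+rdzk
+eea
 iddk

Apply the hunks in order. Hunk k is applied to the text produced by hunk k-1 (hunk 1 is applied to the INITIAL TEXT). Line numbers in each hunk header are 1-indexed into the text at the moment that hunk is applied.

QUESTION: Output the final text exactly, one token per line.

Answer: opdl
bako
rkm
tojbz
qilc
pbwaz
rdzk
eea
iddk

Derivation:
Hunk 1: at line 4 remove [aktrp,mrnjs] add [fyr,dkf] -> 9 lines: opdl bako bhg dvvmf wjh fyr dkf ouu iddk
Hunk 2: at line 1 remove [bhg,dvvmf,wjh] add [mfe,nkojb] -> 8 lines: opdl bako mfe nkojb fyr dkf ouu iddk
Hunk 3: at line 2 remove [nkojb,fyr] add [embk] -> 7 lines: opdl bako mfe embk dkf ouu iddk
Hunk 4: at line 3 remove [embk,dkf] add [ajdfr,qilc,bonoe] -> 8 lines: opdl bako mfe ajdfr qilc bonoe ouu iddk
Hunk 5: at line 2 remove [mfe,ajdfr] add [rkm,tojbz] -> 8 lines: opdl bako rkm tojbz qilc bonoe ouu iddk
Hunk 6: at line 5 remove [bonoe,ouu] add [pbwaz,rdzk,eea] -> 9 lines: opdl bako rkm tojbz qilc pbwaz rdzk eea iddk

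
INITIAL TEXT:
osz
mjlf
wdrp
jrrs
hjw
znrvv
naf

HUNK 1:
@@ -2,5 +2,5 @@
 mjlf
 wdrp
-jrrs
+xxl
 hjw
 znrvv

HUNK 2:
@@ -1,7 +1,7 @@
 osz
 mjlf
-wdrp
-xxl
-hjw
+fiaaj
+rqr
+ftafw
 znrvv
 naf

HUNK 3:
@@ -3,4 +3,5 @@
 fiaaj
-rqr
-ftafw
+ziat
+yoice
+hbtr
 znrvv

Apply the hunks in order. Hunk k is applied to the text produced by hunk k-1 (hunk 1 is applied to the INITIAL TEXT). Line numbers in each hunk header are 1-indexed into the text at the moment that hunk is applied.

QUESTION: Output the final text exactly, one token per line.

Hunk 1: at line 2 remove [jrrs] add [xxl] -> 7 lines: osz mjlf wdrp xxl hjw znrvv naf
Hunk 2: at line 1 remove [wdrp,xxl,hjw] add [fiaaj,rqr,ftafw] -> 7 lines: osz mjlf fiaaj rqr ftafw znrvv naf
Hunk 3: at line 3 remove [rqr,ftafw] add [ziat,yoice,hbtr] -> 8 lines: osz mjlf fiaaj ziat yoice hbtr znrvv naf

Answer: osz
mjlf
fiaaj
ziat
yoice
hbtr
znrvv
naf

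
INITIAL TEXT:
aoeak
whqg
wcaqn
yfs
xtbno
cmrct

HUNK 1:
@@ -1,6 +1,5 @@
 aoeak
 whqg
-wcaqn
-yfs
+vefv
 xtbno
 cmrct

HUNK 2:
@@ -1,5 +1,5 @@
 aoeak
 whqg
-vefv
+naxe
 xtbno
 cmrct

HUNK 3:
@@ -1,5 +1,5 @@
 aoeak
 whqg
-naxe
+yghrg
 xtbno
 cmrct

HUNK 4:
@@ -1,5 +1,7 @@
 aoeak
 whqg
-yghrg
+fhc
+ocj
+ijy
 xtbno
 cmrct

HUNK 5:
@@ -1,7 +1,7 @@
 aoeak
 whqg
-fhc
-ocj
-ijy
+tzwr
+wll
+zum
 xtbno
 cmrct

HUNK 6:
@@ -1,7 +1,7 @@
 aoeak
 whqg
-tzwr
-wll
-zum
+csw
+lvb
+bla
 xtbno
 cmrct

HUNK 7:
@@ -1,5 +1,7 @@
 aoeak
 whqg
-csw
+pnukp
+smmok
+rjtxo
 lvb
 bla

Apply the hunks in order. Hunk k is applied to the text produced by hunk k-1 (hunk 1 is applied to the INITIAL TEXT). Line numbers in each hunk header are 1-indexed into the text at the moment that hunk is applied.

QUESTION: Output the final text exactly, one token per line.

Answer: aoeak
whqg
pnukp
smmok
rjtxo
lvb
bla
xtbno
cmrct

Derivation:
Hunk 1: at line 1 remove [wcaqn,yfs] add [vefv] -> 5 lines: aoeak whqg vefv xtbno cmrct
Hunk 2: at line 1 remove [vefv] add [naxe] -> 5 lines: aoeak whqg naxe xtbno cmrct
Hunk 3: at line 1 remove [naxe] add [yghrg] -> 5 lines: aoeak whqg yghrg xtbno cmrct
Hunk 4: at line 1 remove [yghrg] add [fhc,ocj,ijy] -> 7 lines: aoeak whqg fhc ocj ijy xtbno cmrct
Hunk 5: at line 1 remove [fhc,ocj,ijy] add [tzwr,wll,zum] -> 7 lines: aoeak whqg tzwr wll zum xtbno cmrct
Hunk 6: at line 1 remove [tzwr,wll,zum] add [csw,lvb,bla] -> 7 lines: aoeak whqg csw lvb bla xtbno cmrct
Hunk 7: at line 1 remove [csw] add [pnukp,smmok,rjtxo] -> 9 lines: aoeak whqg pnukp smmok rjtxo lvb bla xtbno cmrct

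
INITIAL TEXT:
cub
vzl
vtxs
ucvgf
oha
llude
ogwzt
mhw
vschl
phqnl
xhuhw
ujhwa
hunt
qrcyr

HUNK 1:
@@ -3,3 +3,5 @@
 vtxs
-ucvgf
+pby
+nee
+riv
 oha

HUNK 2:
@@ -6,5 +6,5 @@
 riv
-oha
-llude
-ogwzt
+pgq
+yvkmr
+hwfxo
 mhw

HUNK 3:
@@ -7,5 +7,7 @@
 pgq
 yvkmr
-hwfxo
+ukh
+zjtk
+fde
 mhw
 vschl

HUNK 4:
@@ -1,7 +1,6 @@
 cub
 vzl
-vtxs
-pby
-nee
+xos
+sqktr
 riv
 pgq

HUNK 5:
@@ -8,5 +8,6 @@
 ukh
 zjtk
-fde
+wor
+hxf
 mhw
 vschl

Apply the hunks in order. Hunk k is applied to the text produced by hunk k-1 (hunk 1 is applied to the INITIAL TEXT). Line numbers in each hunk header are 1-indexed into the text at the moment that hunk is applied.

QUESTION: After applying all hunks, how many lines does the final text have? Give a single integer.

Hunk 1: at line 3 remove [ucvgf] add [pby,nee,riv] -> 16 lines: cub vzl vtxs pby nee riv oha llude ogwzt mhw vschl phqnl xhuhw ujhwa hunt qrcyr
Hunk 2: at line 6 remove [oha,llude,ogwzt] add [pgq,yvkmr,hwfxo] -> 16 lines: cub vzl vtxs pby nee riv pgq yvkmr hwfxo mhw vschl phqnl xhuhw ujhwa hunt qrcyr
Hunk 3: at line 7 remove [hwfxo] add [ukh,zjtk,fde] -> 18 lines: cub vzl vtxs pby nee riv pgq yvkmr ukh zjtk fde mhw vschl phqnl xhuhw ujhwa hunt qrcyr
Hunk 4: at line 1 remove [vtxs,pby,nee] add [xos,sqktr] -> 17 lines: cub vzl xos sqktr riv pgq yvkmr ukh zjtk fde mhw vschl phqnl xhuhw ujhwa hunt qrcyr
Hunk 5: at line 8 remove [fde] add [wor,hxf] -> 18 lines: cub vzl xos sqktr riv pgq yvkmr ukh zjtk wor hxf mhw vschl phqnl xhuhw ujhwa hunt qrcyr
Final line count: 18

Answer: 18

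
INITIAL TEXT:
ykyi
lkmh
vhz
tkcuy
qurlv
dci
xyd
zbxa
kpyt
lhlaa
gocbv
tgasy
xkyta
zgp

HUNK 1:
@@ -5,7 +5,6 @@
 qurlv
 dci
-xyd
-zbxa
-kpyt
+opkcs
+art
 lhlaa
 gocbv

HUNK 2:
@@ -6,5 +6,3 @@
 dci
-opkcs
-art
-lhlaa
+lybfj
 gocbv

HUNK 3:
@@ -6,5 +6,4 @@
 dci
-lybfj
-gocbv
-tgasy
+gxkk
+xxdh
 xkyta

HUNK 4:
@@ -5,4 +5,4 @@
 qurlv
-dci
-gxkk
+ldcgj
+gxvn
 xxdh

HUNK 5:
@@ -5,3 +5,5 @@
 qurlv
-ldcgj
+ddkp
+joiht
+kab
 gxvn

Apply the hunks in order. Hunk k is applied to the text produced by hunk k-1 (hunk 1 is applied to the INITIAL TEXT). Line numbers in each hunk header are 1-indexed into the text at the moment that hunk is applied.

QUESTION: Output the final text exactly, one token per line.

Answer: ykyi
lkmh
vhz
tkcuy
qurlv
ddkp
joiht
kab
gxvn
xxdh
xkyta
zgp

Derivation:
Hunk 1: at line 5 remove [xyd,zbxa,kpyt] add [opkcs,art] -> 13 lines: ykyi lkmh vhz tkcuy qurlv dci opkcs art lhlaa gocbv tgasy xkyta zgp
Hunk 2: at line 6 remove [opkcs,art,lhlaa] add [lybfj] -> 11 lines: ykyi lkmh vhz tkcuy qurlv dci lybfj gocbv tgasy xkyta zgp
Hunk 3: at line 6 remove [lybfj,gocbv,tgasy] add [gxkk,xxdh] -> 10 lines: ykyi lkmh vhz tkcuy qurlv dci gxkk xxdh xkyta zgp
Hunk 4: at line 5 remove [dci,gxkk] add [ldcgj,gxvn] -> 10 lines: ykyi lkmh vhz tkcuy qurlv ldcgj gxvn xxdh xkyta zgp
Hunk 5: at line 5 remove [ldcgj] add [ddkp,joiht,kab] -> 12 lines: ykyi lkmh vhz tkcuy qurlv ddkp joiht kab gxvn xxdh xkyta zgp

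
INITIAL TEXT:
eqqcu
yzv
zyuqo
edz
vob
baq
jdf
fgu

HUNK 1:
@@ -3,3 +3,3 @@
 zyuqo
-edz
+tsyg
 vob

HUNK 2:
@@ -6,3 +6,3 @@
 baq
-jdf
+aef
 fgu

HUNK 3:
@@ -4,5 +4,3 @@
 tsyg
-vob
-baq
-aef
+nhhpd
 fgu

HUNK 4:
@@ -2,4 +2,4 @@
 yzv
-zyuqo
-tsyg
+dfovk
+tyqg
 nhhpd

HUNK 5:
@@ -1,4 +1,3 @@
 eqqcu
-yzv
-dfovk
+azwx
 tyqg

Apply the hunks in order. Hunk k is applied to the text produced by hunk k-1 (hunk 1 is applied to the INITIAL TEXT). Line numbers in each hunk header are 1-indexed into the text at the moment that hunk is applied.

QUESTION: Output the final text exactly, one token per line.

Hunk 1: at line 3 remove [edz] add [tsyg] -> 8 lines: eqqcu yzv zyuqo tsyg vob baq jdf fgu
Hunk 2: at line 6 remove [jdf] add [aef] -> 8 lines: eqqcu yzv zyuqo tsyg vob baq aef fgu
Hunk 3: at line 4 remove [vob,baq,aef] add [nhhpd] -> 6 lines: eqqcu yzv zyuqo tsyg nhhpd fgu
Hunk 4: at line 2 remove [zyuqo,tsyg] add [dfovk,tyqg] -> 6 lines: eqqcu yzv dfovk tyqg nhhpd fgu
Hunk 5: at line 1 remove [yzv,dfovk] add [azwx] -> 5 lines: eqqcu azwx tyqg nhhpd fgu

Answer: eqqcu
azwx
tyqg
nhhpd
fgu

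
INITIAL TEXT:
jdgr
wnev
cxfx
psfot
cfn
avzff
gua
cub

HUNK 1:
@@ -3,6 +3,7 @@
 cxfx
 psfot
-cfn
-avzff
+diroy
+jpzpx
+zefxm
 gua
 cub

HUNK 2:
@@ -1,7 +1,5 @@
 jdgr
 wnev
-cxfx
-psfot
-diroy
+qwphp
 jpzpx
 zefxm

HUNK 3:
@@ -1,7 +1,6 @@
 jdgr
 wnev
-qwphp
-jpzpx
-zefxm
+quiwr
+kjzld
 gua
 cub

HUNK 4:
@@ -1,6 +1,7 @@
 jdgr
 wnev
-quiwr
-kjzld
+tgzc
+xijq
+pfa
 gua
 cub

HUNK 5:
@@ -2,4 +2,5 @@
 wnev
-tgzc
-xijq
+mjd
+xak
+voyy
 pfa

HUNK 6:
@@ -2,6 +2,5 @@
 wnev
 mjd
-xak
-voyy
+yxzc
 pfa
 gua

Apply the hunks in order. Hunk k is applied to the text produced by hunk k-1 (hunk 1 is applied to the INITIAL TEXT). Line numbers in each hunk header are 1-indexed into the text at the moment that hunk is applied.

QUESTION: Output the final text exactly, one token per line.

Answer: jdgr
wnev
mjd
yxzc
pfa
gua
cub

Derivation:
Hunk 1: at line 3 remove [cfn,avzff] add [diroy,jpzpx,zefxm] -> 9 lines: jdgr wnev cxfx psfot diroy jpzpx zefxm gua cub
Hunk 2: at line 1 remove [cxfx,psfot,diroy] add [qwphp] -> 7 lines: jdgr wnev qwphp jpzpx zefxm gua cub
Hunk 3: at line 1 remove [qwphp,jpzpx,zefxm] add [quiwr,kjzld] -> 6 lines: jdgr wnev quiwr kjzld gua cub
Hunk 4: at line 1 remove [quiwr,kjzld] add [tgzc,xijq,pfa] -> 7 lines: jdgr wnev tgzc xijq pfa gua cub
Hunk 5: at line 2 remove [tgzc,xijq] add [mjd,xak,voyy] -> 8 lines: jdgr wnev mjd xak voyy pfa gua cub
Hunk 6: at line 2 remove [xak,voyy] add [yxzc] -> 7 lines: jdgr wnev mjd yxzc pfa gua cub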